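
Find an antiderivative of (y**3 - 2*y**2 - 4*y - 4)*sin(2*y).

-y**3*cos(2*y)/2 + 3*y**2*sin(2*y)/4 + y**2*cos(2*y) - y*sin(2*y) + 11*y*cos(2*y)/4 - 11*sin(2*y)/8 + 3*cos(2*y)/2 + C

Use integration by parts with u = y**3 - 2*y**2 - 4*y - 4, dv = sin(2*y) dy, so v = -cos(2*y)/2.
Apply parts 3 times (tabular method): alternate signs, differentiate u down to 0, integrate dv up.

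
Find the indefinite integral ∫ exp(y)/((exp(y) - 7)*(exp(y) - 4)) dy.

Let u = e^y, du = e^y dy.
The integral becomes ∫ du/((u-4)(u-7)); decompose into partial fractions.

log(exp(y) - 7)/3 - log(exp(y) - 4)/3 + C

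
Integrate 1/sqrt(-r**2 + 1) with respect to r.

asin(r) + C

Substitute r = sin(θ), so dr = cos(θ) dθ and the radical becomes sqrt(-r**2 + 1) = cos(θ) by the Pythagorean identity.
Integrate the resulting trig expression in θ, then back-substitute θ = asin(r), sin(θ) = r, cos(θ) = sqrt(-r**2 + 1) (absorbing any constant into C).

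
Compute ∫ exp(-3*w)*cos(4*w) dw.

4*exp(-3*w)*sin(4*w)/25 - 3*exp(-3*w)*cos(4*w)/25 + C

Let I denote the integral. Integrate by parts with u = cos(4*w), dv = exp(-3*w) dw, so v = -exp(-3*w)/3: I = -exp(-3*w)*cos(4*w)/3 − (4/3)·∫ exp(-3*w)*sin(4*w) dw.
Apply parts again with u = sin(4*w), dv = exp(-3*w) dw: ∫ exp(-3*w)*sin(4*w) dw = -exp(-3*w)*sin(4*w)/3 + (4/3)·I. Substituting back brings back I: I = 4*exp(-3*w)*sin(4*w)/9 - exp(-3*w)*cos(4*w)/3 − (16/9)·I.
Solving for I: (1 + 16/9)·I equals the remaining terms, so I = (9/25)·(4*exp(-3*w)*sin(4*w)/9 - exp(-3*w)*cos(4*w)/3).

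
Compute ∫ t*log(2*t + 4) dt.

t**2*log(2*t + 4)/2 - t**2/4 + t - 2*log(t + 2) + C

Use integration by parts with u = log(2*t + 4), dv = t dt.
Then du = 2/(2*t + 4) dt and v = t**2/2.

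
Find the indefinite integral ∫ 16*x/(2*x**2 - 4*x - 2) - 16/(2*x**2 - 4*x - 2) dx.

4*log(2*x**2 - 4*x - 2) + C

Let u = 2*x**2 - 4*x - 2, so du = (4*x - 4) dx.
Rewriting, the integral becomes 4·∫ 1/u du = 4·log(u).
Substituting back, u = 2*x**2 - 4*x - 2.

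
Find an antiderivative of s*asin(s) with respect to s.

s**2*asin(s)/2 + s*sqrt(-s**2 + 1)/4 - asin(s)/4 + C

Use integration by parts with u = arcsin(s), dv = s ds.
Then du = 1/sqrt(-s**2 + 1) ds.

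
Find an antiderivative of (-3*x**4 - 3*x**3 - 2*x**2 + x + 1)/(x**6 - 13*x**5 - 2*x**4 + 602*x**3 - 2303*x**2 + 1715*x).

Factor the denominator: x*(x - 7)**2*(x - 5)*(x - 1)*(x + 7).
Partial-fraction decomposition: 3139/(65856*(x + 7)) + 1/(192*(x - 1)) - 1147/(480*(x - 5)) + 19231/(8232*(x - 7)) - 1387/(196*(x - 7)**2) + 1/(1715*x).
Integrate each term; A/(x−a) gives A·log|x−a|; A/(x−a)² gives −A/(x−a).

log(x)/1715 + 19231*log(x - 7)/8232 - 1147*log(x - 5)/480 + log(x - 1)/192 + 3139*log(x + 7)/65856 + 1387/(196*x - 1372) + C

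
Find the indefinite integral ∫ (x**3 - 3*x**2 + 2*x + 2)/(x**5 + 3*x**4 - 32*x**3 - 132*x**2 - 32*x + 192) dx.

61*log(x - 6)/2000 - 2*log(x - 1)/375 - 11*log(x + 2)/48 + 51*log(x + 4)/250 - 59/(50*x + 200) + C

Factor the denominator: (x - 6)*(x - 1)*(x + 2)*(x + 4)**2.
Partial-fraction decomposition: 51/(250*(x + 4)) + 59/(50*(x + 4)**2) - 11/(48*(x + 2)) - 2/(375*(x - 1)) + 61/(2000*(x - 6)).
Integrate each term; A/(x−a) gives A·log|x−a|; A/(x−a)² gives −A/(x−a).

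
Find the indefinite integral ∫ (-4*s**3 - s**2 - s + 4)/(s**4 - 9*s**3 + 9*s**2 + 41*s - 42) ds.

Factor the denominator: (s - 7)*(s - 3)*(s - 1)*(s + 2).
Partial-fraction decomposition: -34/(135*(s + 2)) - 1/(18*(s - 1)) + 29/(10*(s - 3)) - 178/(27*(s - 7)).
Integrate each term: A/(s−a) contributes A·log|s−a|.

-178*log(s - 7)/27 + 29*log(s - 3)/10 - log(s - 1)/18 - 34*log(s + 2)/135 + C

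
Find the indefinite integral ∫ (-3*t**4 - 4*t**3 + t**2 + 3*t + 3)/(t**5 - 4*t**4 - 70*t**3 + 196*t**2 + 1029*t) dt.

Factor the denominator: t*(t - 7)**2*(t + 3)*(t + 7).
Partial-fraction decomposition: -725/(686*(t + 7)) + 11/(100*(t + 3)) - 70523/(34300*(t - 7)) - 4251/(490*(t - 7)**2) + 1/(343*t).
Integrate each term; A/(t−a) gives A·log|t−a|; A/(t−a)² gives −A/(t−a).

log(t)/343 - 70523*log(t - 7)/34300 + 11*log(t + 3)/100 - 725*log(t + 7)/686 + 4251/(490*t - 3430) + C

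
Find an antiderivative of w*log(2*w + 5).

Use integration by parts with u = log(2*w + 5), dv = w dw.
Then du = 2/(2*w + 5) dw and v = w**2/2.

w**2*log(2*w + 5)/2 - w**2/4 + 5*w/4 - 25*log(2*w + 5)/8 + C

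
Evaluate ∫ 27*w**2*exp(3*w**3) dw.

Let u = 3*w**3, so du = (9*w**2) dw.
Rewriting, the integral becomes 3·∫ e^u du = 3·e^u.
Substituting back, u = 3*w**3.

3*exp(3*w**3) + C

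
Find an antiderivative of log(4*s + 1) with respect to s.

Use integration by parts with u = log(4*s + 1), dv = ds.
Then du = 4/(4*s + 1) ds and v = s.

s*log(4*s + 1) - s + log(4*s + 1)/4 + C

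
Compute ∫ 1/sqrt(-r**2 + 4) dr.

Substitute r = 2·sin(θ), so dr = 2·cos(θ) dθ and the radical becomes sqrt(-r**2 + 4) = 2·cos(θ) by the Pythagorean identity.
Integrate the resulting trig expression in θ, then back-substitute θ = asin(r/2), sin(θ) = r/2, cos(θ) = sqrt(-r**2 + 4)/2 (absorbing any constant into C).

asin(r/2) + C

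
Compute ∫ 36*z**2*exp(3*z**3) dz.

4*exp(3*z**3) + C

Let u = 3*z**3, so du = (9*z**2) dz.
Rewriting, the integral becomes 4·∫ e^u du = 4·e^u.
Substituting back, u = 3*z**3.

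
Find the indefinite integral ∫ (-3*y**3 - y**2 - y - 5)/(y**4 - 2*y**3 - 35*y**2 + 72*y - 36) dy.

Factor the denominator: (y - 6)*(y - 1)**2*(y + 6).
Partial-fraction decomposition: -613/(588*(y + 6)) + 88/(245*(y - 1)) + 2/(7*(y - 1)**2) - 139/(60*(y - 6)).
Integrate each term; A/(y−a) gives A·log|y−a|; A/(y−a)² gives −A/(y−a).

-139*log(y - 6)/60 + 88*log(y - 1)/245 - 613*log(y + 6)/588 - 2/(7*y - 7) + C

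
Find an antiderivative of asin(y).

Use integration by parts with u = arcsin(y), dv = dy.
Then du = 1/sqrt(-y**2 + 1) dy.

y*asin(y) + sqrt(-y**2 + 1) + C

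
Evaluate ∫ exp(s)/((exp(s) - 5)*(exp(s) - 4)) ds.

Let u = e^s, du = e^s ds.
The integral becomes ∫ du/((u-4)(u-5)); decompose into partial fractions.

log(exp(s) - 5) - log(exp(s) - 4) + C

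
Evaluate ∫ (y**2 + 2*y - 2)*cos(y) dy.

Use integration by parts with u = y**2 + 2*y - 2, dv = cos(y) dy, so v = sin(y).
Apply parts 2 times (tabular method): alternate signs, differentiate u down to 0, integrate dv up.

y**2*sin(y) + 2*y*sin(y) + 2*y*cos(y) - 4*sin(y) + 2*cos(y) + C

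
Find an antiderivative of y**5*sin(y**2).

Let u = y², du = 2y dy; rewrite as (1/2)∫ u^2·sin(1u) du.
Now integrate by parts 2 times.

-y**4*cos(y**2)/2 + y**2*sin(y**2) + cos(y**2) + C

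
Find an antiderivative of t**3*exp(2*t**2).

(2*t**2 - 1)*exp(2*t**2)/8 + C

Let u = t², du = 2t dt; rewrite as (1/2)∫ u^1·exp(2u) du.
Now integrate by parts 1 time.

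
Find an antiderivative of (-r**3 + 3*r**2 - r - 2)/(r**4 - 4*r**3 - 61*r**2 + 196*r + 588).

Factor the denominator: (r - 7)*(r - 6)*(r + 2)*(r + 7).
Partial-fraction decomposition: -99/(182*(r + 7)) + 1/(18*(r + 2)) + 29/(26*(r - 6)) - 205/(126*(r - 7)).
Integrate each term: A/(r−a) contributes A·log|r−a|.

-205*log(r - 7)/126 + 29*log(r - 6)/26 + log(r + 2)/18 - 99*log(r + 7)/182 + C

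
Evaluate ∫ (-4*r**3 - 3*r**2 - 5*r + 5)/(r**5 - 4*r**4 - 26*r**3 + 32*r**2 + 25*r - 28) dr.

Factor the denominator: (r - 7)*(r - 1)**2*(r + 1)*(r + 4).
Partial-fraction decomposition: 233/(825*(r + 4)) - 11/(96*(r + 1)) + 289/(900*(r - 1)) + 7/(60*(r - 1)**2) - 1549/(3168*(r - 7)).
Integrate each term; A/(r−a) gives A·log|r−a|; A/(r−a)² gives −A/(r−a).

-1549*log(r - 7)/3168 + 289*log(r - 1)/900 - 11*log(r + 1)/96 + 233*log(r + 4)/825 - 7/(60*r - 60) + C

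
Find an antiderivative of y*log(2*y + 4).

y**2*log(2*y + 4)/2 - y**2/4 + y - 2*log(y + 2) + C

Use integration by parts with u = log(2*y + 4), dv = y dy.
Then du = 2/(2*y + 4) dy and v = y**2/2.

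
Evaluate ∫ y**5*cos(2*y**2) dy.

y**4*sin(2*y**2)/4 + y**2*cos(2*y**2)/4 - sin(2*y**2)/8 + C

Let u = y², du = 2y dy; rewrite as (1/2)∫ u^2·cos(2u) du.
Now integrate by parts 2 times.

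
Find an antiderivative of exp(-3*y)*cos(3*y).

Let I denote the integral. Integrate by parts with u = cos(3*y), dv = exp(-3*y) dy, so v = -exp(-3*y)/3: I = -exp(-3*y)*cos(3*y)/3 − ∫ exp(-3*y)*sin(3*y) dy.
Apply parts again with u = sin(3*y), dv = exp(-3*y) dy: ∫ exp(-3*y)*sin(3*y) dy = -exp(-3*y)*sin(3*y)/3 + I. Substituting back brings back I: I = exp(-3*y)*sin(3*y)/3 - exp(-3*y)*cos(3*y)/3 − I.
Solving for I: (1 + 1)·I equals the remaining terms, so I = (1/2)·(exp(-3*y)*sin(3*y)/3 - exp(-3*y)*cos(3*y)/3).

exp(-3*y)*sin(3*y)/6 - exp(-3*y)*cos(3*y)/6 + C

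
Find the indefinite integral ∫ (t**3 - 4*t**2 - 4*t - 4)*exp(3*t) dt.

Use integration by parts with u = t**3 - 4*t**2 - 4*t - 4, dv = exp(3*t) dt, so v = exp(3*t)/3.
Apply parts 3 times (tabular method): alternate signs, differentiate u down to 0, integrate dv up.

(9*t**3 - 45*t**2 - 6*t - 34)*exp(3*t)/27 + C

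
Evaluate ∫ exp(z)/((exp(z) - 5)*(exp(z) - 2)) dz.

log(exp(z) - 5)/3 - log(exp(z) - 2)/3 + C

Let u = e^z, du = e^z dz.
The integral becomes ∫ du/((u-2)(u-5)); decompose into partial fractions.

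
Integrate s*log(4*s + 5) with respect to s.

Use integration by parts with u = log(4*s + 5), dv = s ds.
Then du = 4/(4*s + 5) ds and v = s**2/2.

s**2*log(4*s + 5)/2 - s**2/4 + 5*s/8 - 25*log(4*s + 5)/32 + C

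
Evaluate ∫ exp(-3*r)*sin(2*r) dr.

-3*exp(-3*r)*sin(2*r)/13 - 2*exp(-3*r)*cos(2*r)/13 + C

Let I denote the integral. Integrate by parts with u = sin(2*r), dv = exp(-3*r) dr, so v = -exp(-3*r)/3: I = -exp(-3*r)*sin(2*r)/3 + (2/3)·∫ exp(-3*r)*cos(2*r) dr.
Apply parts again with u = cos(2*r), dv = exp(-3*r) dr: ∫ exp(-3*r)*cos(2*r) dr = -exp(-3*r)*cos(2*r)/3 − (2/3)·I. Substituting back brings back I: I = -exp(-3*r)*sin(2*r)/3 - 2*exp(-3*r)*cos(2*r)/9 − (4/9)·I.
Solving for I: (1 + 4/9)·I equals the remaining terms, so I = (9/13)·(-exp(-3*r)*sin(2*r)/3 - 2*exp(-3*r)*cos(2*r)/9).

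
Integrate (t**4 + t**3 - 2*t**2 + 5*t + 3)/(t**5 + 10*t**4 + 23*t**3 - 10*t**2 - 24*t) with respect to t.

-log(t)/8 + 4*log(t - 1)/35 - 2*log(t + 1)/15 - 143*log(t + 4)/120 + 327*log(t + 6)/140 + C

Factor the denominator: t*(t - 1)*(t + 1)*(t + 4)*(t + 6).
Partial-fraction decomposition: 327/(140*(t + 6)) - 143/(120*(t + 4)) - 2/(15*(t + 1)) + 4/(35*(t - 1)) - 1/(8*t).
Integrate each term: A/(t−a) contributes A·log|t−a|.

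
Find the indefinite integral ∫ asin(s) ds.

s*asin(s) + sqrt(-s**2 + 1) + C

Use integration by parts with u = arcsin(s), dv = ds.
Then du = 1/sqrt(-s**2 + 1) ds.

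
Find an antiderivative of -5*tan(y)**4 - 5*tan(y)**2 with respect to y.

-5*tan(y)**3/3 + C

Let u = tan(y), so du = (tan(y)**2 + 1) dy.
Rewriting, the integral becomes -5·∫ u^2 du = -5·u^3/3.
Substituting back, u = tan(y).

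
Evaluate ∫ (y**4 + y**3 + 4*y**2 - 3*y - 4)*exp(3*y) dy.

Use integration by parts with u = y**4 + y**3 + 4*y**2 - 3*y - 4, dv = exp(3*y) dy, so v = exp(3*y)/3.
Apply parts 4 times (tabular method): alternate signs, differentiate u down to 0, integrate dv up.

(27*y**4 - 9*y**3 + 117*y**2 - 159*y - 55)*exp(3*y)/81 + C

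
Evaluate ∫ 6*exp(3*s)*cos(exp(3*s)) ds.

Let u = exp(3*s), so du = (3*exp(3*s)) ds.
Rewriting, the integral becomes 2·∫ cos(u) du = 2·sin(u).
Substituting back, u = exp(3*s).

2*sin(exp(3*s)) + C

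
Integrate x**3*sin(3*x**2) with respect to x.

-x**2*cos(3*x**2)/6 + sin(3*x**2)/18 + C

Let u = x², du = 2x dx; rewrite as (1/2)∫ u^1·sin(3u) du.
Now integrate by parts 1 time.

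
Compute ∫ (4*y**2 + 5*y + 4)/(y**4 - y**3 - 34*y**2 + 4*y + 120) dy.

89*log(y - 6)/176 - 15*log(y - 2)/56 + 5*log(y + 2)/48 - 79*log(y + 5)/231 + C

Factor the denominator: (y - 6)*(y - 2)*(y + 2)*(y + 5).
Partial-fraction decomposition: -79/(231*(y + 5)) + 5/(48*(y + 2)) - 15/(56*(y - 2)) + 89/(176*(y - 6)).
Integrate each term: A/(y−a) contributes A·log|y−a|.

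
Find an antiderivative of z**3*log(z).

z**4*log(z)/4 - z**4/16 + C

Use integration by parts with u = log(z), dv = z**3 dz.
Then du = 1/z dz and v = z**4/4.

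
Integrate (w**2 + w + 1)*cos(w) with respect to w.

w**2*sin(w) + w*sin(w) + 2*w*cos(w) - sin(w) + cos(w) + C

Use integration by parts with u = w**2 + w + 1, dv = cos(w) dw, so v = sin(w).
Apply parts 2 times (tabular method): alternate signs, differentiate u down to 0, integrate dv up.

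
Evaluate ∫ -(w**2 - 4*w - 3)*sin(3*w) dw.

Use integration by parts with u = w**2 - 4*w - 3, dv = -sin(3*w) dw, so v = cos(3*w)/3.
Apply parts 2 times (tabular method): alternate signs, differentiate u down to 0, integrate dv up.

w**2*cos(3*w)/3 - 2*w*sin(3*w)/9 - 4*w*cos(3*w)/3 + 4*sin(3*w)/9 - 29*cos(3*w)/27 + C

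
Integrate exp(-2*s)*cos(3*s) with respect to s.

3*exp(-2*s)*sin(3*s)/13 - 2*exp(-2*s)*cos(3*s)/13 + C

Let I denote the integral. Integrate by parts with u = cos(3*s), dv = exp(-2*s) ds, so v = -exp(-2*s)/2: I = -exp(-2*s)*cos(3*s)/2 − (3/2)·∫ exp(-2*s)*sin(3*s) ds.
Apply parts again with u = sin(3*s), dv = exp(-2*s) ds: ∫ exp(-2*s)*sin(3*s) ds = -exp(-2*s)*sin(3*s)/2 + (3/2)·I. Substituting back brings back I: I = 3*exp(-2*s)*sin(3*s)/4 - exp(-2*s)*cos(3*s)/2 − (9/4)·I.
Solving for I: (1 + 9/4)·I equals the remaining terms, so I = (4/13)·(3*exp(-2*s)*sin(3*s)/4 - exp(-2*s)*cos(3*s)/2).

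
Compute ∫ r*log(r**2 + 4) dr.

Let u = r**2 + 4, so du = (2*r) dr.
The integral becomes (1/2)·∫ log(u) du; integrate by parts with u′=log(u), dv′=du.

r**2*log(r**2 + 4)/2 - r**2/2 + 2*log(r**2 + 4) + C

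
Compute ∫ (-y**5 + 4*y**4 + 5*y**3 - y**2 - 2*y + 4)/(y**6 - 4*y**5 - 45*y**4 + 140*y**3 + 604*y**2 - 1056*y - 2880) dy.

-389*log(y - 6)/792 + 23*log(y - 4)/7938 - 5*log(y + 2)/72 + 433*log(y + 3)/882 - 1663*log(y + 5)/1782 + 25/(63*y - 252) + C

Factor the denominator: (y - 6)*(y - 4)**2*(y + 2)*(y + 3)*(y + 5).
Partial-fraction decomposition: -1663/(1782*(y + 5)) + 433/(882*(y + 3)) - 5/(72*(y + 2)) + 23/(7938*(y - 4)) - 25/(63*(y - 4)**2) - 389/(792*(y - 6)).
Integrate each term; A/(y−a) gives A·log|y−a|; A/(y−a)² gives −A/(y−a).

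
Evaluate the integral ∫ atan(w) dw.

w*atan(w) - log(w**2 + 1)/2 + C

Use integration by parts with u = arctan(w), dv = dw.
Then du = 1/(w**2 + 1) dw.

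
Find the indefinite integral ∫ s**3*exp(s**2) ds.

(s**2 - 1)*exp(s**2)/2 + C

Let u = s², du = 2s ds; rewrite as (1/2)∫ u^1·exp(1u) du.
Now integrate by parts 1 time.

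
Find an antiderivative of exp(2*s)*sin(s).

2*exp(2*s)*sin(s)/5 - exp(2*s)*cos(s)/5 + C

Let I denote the integral. Integrate by parts with u = sin(s), dv = exp(2*s) ds, so v = exp(2*s)/2: I = exp(2*s)*sin(s)/2 − (1/2)·∫ exp(2*s)*cos(s) ds.
Apply parts again with u = cos(s), dv = exp(2*s) ds: ∫ exp(2*s)*cos(s) ds = exp(2*s)*cos(s)/2 + (1/2)·I. Substituting back brings back I: I = exp(2*s)*sin(s)/2 - exp(2*s)*cos(s)/4 − (1/4)·I.
Solving for I: (1 + 1/4)·I equals the remaining terms, so I = (4/5)·(exp(2*s)*sin(s)/2 - exp(2*s)*cos(s)/4).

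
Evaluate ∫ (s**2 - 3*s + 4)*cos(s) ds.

Use integration by parts with u = s**2 - 3*s + 4, dv = cos(s) ds, so v = sin(s).
Apply parts 2 times (tabular method): alternate signs, differentiate u down to 0, integrate dv up.

s**2*sin(s) - 3*s*sin(s) + 2*s*cos(s) + 2*sin(s) - 3*cos(s) + C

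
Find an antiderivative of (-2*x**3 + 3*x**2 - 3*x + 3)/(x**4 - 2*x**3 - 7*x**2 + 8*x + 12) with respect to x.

-33*log(x - 3)/20 + 7*log(x - 2)/12 + 11*log(x + 1)/12 - 37*log(x + 2)/20 + C

Factor the denominator: (x - 3)*(x - 2)*(x + 1)*(x + 2).
Partial-fraction decomposition: -37/(20*(x + 2)) + 11/(12*(x + 1)) + 7/(12*(x - 2)) - 33/(20*(x - 3)).
Integrate each term: A/(x−a) contributes A·log|x−a|.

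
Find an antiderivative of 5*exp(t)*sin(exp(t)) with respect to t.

Let u = exp(t), so du = (exp(t)) dt.
Rewriting, the integral becomes 5·∫ sin(u) du = 5·-cos(u).
Substituting back, u = exp(t).

-5*cos(exp(t)) + C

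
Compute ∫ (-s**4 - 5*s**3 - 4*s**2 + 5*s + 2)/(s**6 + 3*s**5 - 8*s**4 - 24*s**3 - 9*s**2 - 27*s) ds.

Factor the denominator: s*(s - 3)*(s + 3)**2*(s**2 + 1).
Partial-fraction decomposition: (s - 1)/(4*(s**2 + 1)) + 1/(24*(s + 3)) + 1/(36*(s + 3)**2) - 47/(216*(s - 3)) - 2/(27*s).
Integrate each term; A/(s−a) gives A·log|s−a|; the (Bs+D)/(s²+p²) term gives a log and an atan.

-2*log(s)/27 - 47*log(s - 3)/216 + log(s + 3)/24 + log(s**2 + 1)/8 - atan(s)/4 - 1/(36*s + 108) + C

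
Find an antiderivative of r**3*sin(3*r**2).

-r**2*cos(3*r**2)/6 + sin(3*r**2)/18 + C

Let u = r², du = 2r dr; rewrite as (1/2)∫ u^1·sin(3u) du.
Now integrate by parts 1 time.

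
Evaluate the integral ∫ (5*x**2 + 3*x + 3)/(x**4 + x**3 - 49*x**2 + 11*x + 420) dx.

143*log(x - 5)/96 - 95*log(x - 4)/77 + 39*log(x + 3)/224 - 227*log(x + 7)/528 + C

Factor the denominator: (x - 5)*(x - 4)*(x + 3)*(x + 7).
Partial-fraction decomposition: -227/(528*(x + 7)) + 39/(224*(x + 3)) - 95/(77*(x - 4)) + 143/(96*(x - 5)).
Integrate each term: A/(x−a) contributes A·log|x−a|.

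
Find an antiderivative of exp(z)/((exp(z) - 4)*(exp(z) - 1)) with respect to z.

log(exp(z) - 4)/3 - log(exp(z) - 1)/3 + C

Let u = e^z, du = e^z dz.
The integral becomes ∫ du/((u-4)(u-1)); decompose into partial fractions.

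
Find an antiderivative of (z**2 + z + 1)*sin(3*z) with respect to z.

Use integration by parts with u = z**2 + z + 1, dv = sin(3*z) dz, so v = -cos(3*z)/3.
Apply parts 2 times (tabular method): alternate signs, differentiate u down to 0, integrate dv up.

-z**2*cos(3*z)/3 + 2*z*sin(3*z)/9 - z*cos(3*z)/3 + sin(3*z)/9 - 7*cos(3*z)/27 + C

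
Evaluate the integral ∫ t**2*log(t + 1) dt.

Use integration by parts with u = log(t + 1), dv = t**2 dt.
Then du = 1/(t + 1) dt and v = t**3/3.

t**3*log(t + 1)/3 - t**3/9 + t**2/6 - t/3 + log(t + 1)/3 + C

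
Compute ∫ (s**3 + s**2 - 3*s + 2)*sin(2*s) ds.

-s**3*cos(2*s)/2 + 3*s**2*sin(2*s)/4 - s**2*cos(2*s)/2 + s*sin(2*s)/2 + 9*s*cos(2*s)/4 - 9*sin(2*s)/8 - 3*cos(2*s)/4 + C

Use integration by parts with u = s**3 + s**2 - 3*s + 2, dv = sin(2*s) ds, so v = -cos(2*s)/2.
Apply parts 3 times (tabular method): alternate signs, differentiate u down to 0, integrate dv up.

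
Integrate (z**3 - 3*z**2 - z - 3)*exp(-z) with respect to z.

(-z**3 + z + 4)*exp(-z) + C

Use integration by parts with u = z**3 - 3*z**2 - z - 3, dv = exp(-z) dz, so v = -exp(-z).
Apply parts 3 times (tabular method): alternate signs, differentiate u down to 0, integrate dv up.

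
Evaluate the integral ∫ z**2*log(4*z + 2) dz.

Use integration by parts with u = log(4*z + 2), dv = z**2 dz.
Then du = 4/(4*z + 2) dz and v = z**3/3.

z**3*log(4*z + 2)/3 - z**3/9 + z**2/12 - z/12 + log(2*z + 1)/24 + C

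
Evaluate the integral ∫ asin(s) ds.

Use integration by parts with u = arcsin(s), dv = ds.
Then du = 1/sqrt(-s**2 + 1) ds.

s*asin(s) + sqrt(-s**2 + 1) + C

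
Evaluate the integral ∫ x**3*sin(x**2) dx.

Let u = x², du = 2x dx; rewrite as (1/2)∫ u^1·sin(1u) du.
Now integrate by parts 1 time.

-x**2*cos(x**2)/2 + sin(x**2)/2 + C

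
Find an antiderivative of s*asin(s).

Use integration by parts with u = arcsin(s), dv = s ds.
Then du = 1/sqrt(-s**2 + 1) ds.

s**2*asin(s)/2 + s*sqrt(-s**2 + 1)/4 - asin(s)/4 + C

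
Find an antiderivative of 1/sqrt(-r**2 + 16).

asin(r/4) + C

Substitute r = 4·sin(θ), so dr = 4·cos(θ) dθ and the radical becomes sqrt(-r**2 + 16) = 4·cos(θ) by the Pythagorean identity.
Integrate the resulting trig expression in θ, then back-substitute θ = asin(r/4), sin(θ) = r/4, cos(θ) = sqrt(-r**2 + 16)/4 (absorbing any constant into C).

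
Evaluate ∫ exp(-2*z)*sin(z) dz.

-2*exp(-2*z)*sin(z)/5 - exp(-2*z)*cos(z)/5 + C

Let I denote the integral. Integrate by parts with u = sin(z), dv = exp(-2*z) dz, so v = -exp(-2*z)/2: I = -exp(-2*z)*sin(z)/2 + (1/2)·∫ exp(-2*z)*cos(z) dz.
Apply parts again with u = cos(z), dv = exp(-2*z) dz: ∫ exp(-2*z)*cos(z) dz = -exp(-2*z)*cos(z)/2 − (1/2)·I. Substituting back brings back I: I = -exp(-2*z)*sin(z)/2 - exp(-2*z)*cos(z)/4 − (1/4)·I.
Solving for I: (1 + 1/4)·I equals the remaining terms, so I = (4/5)·(-exp(-2*z)*sin(z)/2 - exp(-2*z)*cos(z)/4).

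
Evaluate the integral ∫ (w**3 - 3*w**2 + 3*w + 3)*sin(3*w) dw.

-w**3*cos(3*w)/3 + w**2*sin(3*w)/3 + w**2*cos(3*w) - 2*w*sin(3*w)/3 - 7*w*cos(3*w)/9 + 7*sin(3*w)/27 - 11*cos(3*w)/9 + C

Use integration by parts with u = w**3 - 3*w**2 + 3*w + 3, dv = sin(3*w) dw, so v = -cos(3*w)/3.
Apply parts 3 times (tabular method): alternate signs, differentiate u down to 0, integrate dv up.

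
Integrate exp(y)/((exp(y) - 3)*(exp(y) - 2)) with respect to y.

log(exp(y) - 3) - log(exp(y) - 2) + C

Let u = e^y, du = e^y dy.
The integral becomes ∫ du/((u-3)(u-2)); decompose into partial fractions.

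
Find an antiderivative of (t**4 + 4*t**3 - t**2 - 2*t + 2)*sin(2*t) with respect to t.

Use integration by parts with u = t**4 + 4*t**3 - t**2 - 2*t + 2, dv = sin(2*t) dt, so v = -cos(2*t)/2.
Apply parts 4 times (tabular method): alternate signs, differentiate u down to 0, integrate dv up.

-t**4*cos(2*t)/2 + t**3*sin(2*t) - 2*t**3*cos(2*t) + 3*t**2*sin(2*t) + 2*t**2*cos(2*t) - 2*t*sin(2*t) + 4*t*cos(2*t) - 2*sin(2*t) - 2*cos(2*t) + C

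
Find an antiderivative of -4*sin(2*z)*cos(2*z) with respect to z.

cos(2*z)**2 + C

Let u = cos(2*z), so du = (-2*sin(2*z)) dz.
Rewriting, the integral becomes 2·∫ u^1 du = 2·u^2/2.
Substituting back, u = cos(2*z).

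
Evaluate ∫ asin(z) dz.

z*asin(z) + sqrt(-z**2 + 1) + C

Use integration by parts with u = arcsin(z), dv = dz.
Then du = 1/sqrt(-z**2 + 1) dz.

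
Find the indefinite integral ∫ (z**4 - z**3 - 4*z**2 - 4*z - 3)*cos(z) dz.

z**4*sin(z) - z**3*sin(z) + 4*z**3*cos(z) - 16*z**2*sin(z) - 3*z**2*cos(z) + 2*z*sin(z) - 32*z*cos(z) + 29*sin(z) + 2*cos(z) + C

Use integration by parts with u = z**4 - z**3 - 4*z**2 - 4*z - 3, dv = cos(z) dz, so v = sin(z).
Apply parts 4 times (tabular method): alternate signs, differentiate u down to 0, integrate dv up.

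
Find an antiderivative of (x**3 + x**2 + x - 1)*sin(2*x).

-x**3*cos(2*x)/2 + 3*x**2*sin(2*x)/4 - x**2*cos(2*x)/2 + x*sin(2*x)/2 + x*cos(2*x)/4 - sin(2*x)/8 + 3*cos(2*x)/4 + C

Use integration by parts with u = x**3 + x**2 + x - 1, dv = sin(2*x) dx, so v = -cos(2*x)/2.
Apply parts 3 times (tabular method): alternate signs, differentiate u down to 0, integrate dv up.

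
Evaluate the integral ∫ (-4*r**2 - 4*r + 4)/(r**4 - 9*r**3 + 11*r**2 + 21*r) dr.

Factor the denominator: r*(r - 7)*(r - 3)*(r + 1).
Partial-fraction decomposition: -1/(8*(r + 1)) + 11/(12*(r - 3)) - 55/(56*(r - 7)) + 4/(21*r).
Integrate each term: A/(r−a) contributes A·log|r−a|.

4*log(r)/21 - 55*log(r - 7)/56 + 11*log(r - 3)/12 - log(r + 1)/8 + C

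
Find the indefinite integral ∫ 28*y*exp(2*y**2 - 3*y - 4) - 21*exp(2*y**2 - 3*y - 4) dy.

7*exp(2*y**2 - 3*y - 4) + C

Let u = 2*y**2 - 3*y - 4, so du = (4*y - 3) dy.
Rewriting, the integral becomes 7·∫ e^u du = 7·e^u.
Substituting back, u = 2*y**2 - 3*y - 4.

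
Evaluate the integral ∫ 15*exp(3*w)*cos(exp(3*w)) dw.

Let u = exp(3*w), so du = (3*exp(3*w)) dw.
Rewriting, the integral becomes 5·∫ cos(u) du = 5·sin(u).
Substituting back, u = exp(3*w).

5*sin(exp(3*w)) + C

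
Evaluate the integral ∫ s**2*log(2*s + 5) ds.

Use integration by parts with u = log(2*s + 5), dv = s**2 ds.
Then du = 2/(2*s + 5) ds and v = s**3/3.

s**3*log(2*s + 5)/3 - s**3/9 + 5*s**2/12 - 25*s/12 + 125*log(2*s + 5)/24 + C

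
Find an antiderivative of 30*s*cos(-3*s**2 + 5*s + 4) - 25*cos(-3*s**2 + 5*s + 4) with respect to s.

Let u = 3*s**2 - 5*s - 4, so du = (6*s - 5) ds.
Rewriting, the integral becomes 5·∫ cos(u) du = 5·sin(u).
Substituting back, u = 3*s**2 - 5*s - 4.

-5*sin(-3*s**2 + 5*s + 4) + C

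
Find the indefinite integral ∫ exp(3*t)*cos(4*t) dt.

4*exp(3*t)*sin(4*t)/25 + 3*exp(3*t)*cos(4*t)/25 + C

Let I denote the integral. Integrate by parts with u = cos(4*t), dv = exp(3*t) dt, so v = exp(3*t)/3: I = exp(3*t)*cos(4*t)/3 + (4/3)·∫ exp(3*t)*sin(4*t) dt.
Apply parts again with u = sin(4*t), dv = exp(3*t) dt: ∫ exp(3*t)*sin(4*t) dt = exp(3*t)*sin(4*t)/3 − (4/3)·I. Substituting back brings back I: I = 4*exp(3*t)*sin(4*t)/9 + exp(3*t)*cos(4*t)/3 − (16/9)·I.
Solving for I: (1 + 16/9)·I equals the remaining terms, so I = (9/25)·(4*exp(3*t)*sin(4*t)/9 + exp(3*t)*cos(4*t)/3).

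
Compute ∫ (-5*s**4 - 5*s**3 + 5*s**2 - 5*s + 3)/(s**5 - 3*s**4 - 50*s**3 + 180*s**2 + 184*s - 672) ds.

-7407*log(s - 6)/832 + 1537*log(s - 4)/264 - 107*log(s - 2)/288 + 7*log(s + 2)/960 - 10007*log(s + 7)/6435 + C

Factor the denominator: (s - 6)*(s - 4)*(s - 2)*(s + 2)*(s + 7).
Partial-fraction decomposition: -10007/(6435*(s + 7)) + 7/(960*(s + 2)) - 107/(288*(s - 2)) + 1537/(264*(s - 4)) - 7407/(832*(s - 6)).
Integrate each term: A/(s−a) contributes A·log|s−a|.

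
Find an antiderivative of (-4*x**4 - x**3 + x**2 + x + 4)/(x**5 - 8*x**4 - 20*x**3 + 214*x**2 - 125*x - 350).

-9887*log(x - 7)/960 + 2591*log(x - 5)/360 - 62*log(x - 2)/315 - log(x + 1)/576 - 2351*log(x + 5)/3360 + C

Factor the denominator: (x - 7)*(x - 5)*(x - 2)*(x + 1)*(x + 5).
Partial-fraction decomposition: -2351/(3360*(x + 5)) - 1/(576*(x + 1)) - 62/(315*(x - 2)) + 2591/(360*(x - 5)) - 9887/(960*(x - 7)).
Integrate each term: A/(x−a) contributes A·log|x−a|.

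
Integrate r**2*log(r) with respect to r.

r**3*log(r)/3 - r**3/9 + C

Use integration by parts with u = log(r), dv = r**2 dr.
Then du = 1/r dr and v = r**3/3.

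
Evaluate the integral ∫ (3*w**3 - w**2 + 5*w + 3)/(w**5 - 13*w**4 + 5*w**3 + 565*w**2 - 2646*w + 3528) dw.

Factor the denominator: (w - 7)*(w - 6)*(w - 4)*(w - 3)*(w + 7).
Partial-fraction decomposition: -111/(2002*(w + 7)) - 3/(4*(w - 3)) + 199/(66*(w - 4)) - 215/(26*(w - 6)) + 509/(84*(w - 7)).
Integrate each term: A/(w−a) contributes A·log|w−a|.

509*log(w - 7)/84 - 215*log(w - 6)/26 + 199*log(w - 4)/66 - 3*log(w - 3)/4 - 111*log(w + 7)/2002 + C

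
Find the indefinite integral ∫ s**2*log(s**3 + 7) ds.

Let u = s**3 + 7, so du = (3*s**2) ds.
The integral becomes (1/3)·∫ log(u) du; integrate by parts with u′=log(u), dv′=du.

s**3*log(s**3 + 7)/3 - s**3/3 + 7*log(s**3 + 7)/3 + C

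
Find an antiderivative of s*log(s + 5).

s**2*log(s + 5)/2 - s**2/4 + 5*s/2 - 25*log(s + 5)/2 + C

Use integration by parts with u = log(s + 5), dv = s ds.
Then du = 1/(s + 5) ds and v = s**2/2.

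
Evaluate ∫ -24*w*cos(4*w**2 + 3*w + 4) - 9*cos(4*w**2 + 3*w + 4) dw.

Let u = 4*w**2 + 3*w + 4, so du = (8*w + 3) dw.
Rewriting, the integral becomes -3·∫ cos(u) du = -3·sin(u).
Substituting back, u = 4*w**2 + 3*w + 4.

-3*sin(4*w**2 + 3*w + 4) + C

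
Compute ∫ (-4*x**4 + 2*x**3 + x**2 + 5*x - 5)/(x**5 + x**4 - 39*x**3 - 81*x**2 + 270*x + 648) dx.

-4691*log(x - 6)/2430 + 251*log(x - 3)/756 + 13787*log(x + 3)/972 - 1161*log(x + 4)/70 + 389/(54*x + 162) + C

Factor the denominator: (x - 6)*(x - 3)*(x + 3)**2*(x + 4).
Partial-fraction decomposition: -1161/(70*(x + 4)) + 13787/(972*(x + 3)) - 389/(54*(x + 3)**2) + 251/(756*(x - 3)) - 4691/(2430*(x - 6)).
Integrate each term; A/(x−a) gives A·log|x−a|; A/(x−a)² gives −A/(x−a).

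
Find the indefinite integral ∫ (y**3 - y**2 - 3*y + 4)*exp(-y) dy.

(-y**3 - 2*y**2 - y - 5)*exp(-y) + C

Use integration by parts with u = y**3 - y**2 - 3*y + 4, dv = exp(-y) dy, so v = -exp(-y).
Apply parts 3 times (tabular method): alternate signs, differentiate u down to 0, integrate dv up.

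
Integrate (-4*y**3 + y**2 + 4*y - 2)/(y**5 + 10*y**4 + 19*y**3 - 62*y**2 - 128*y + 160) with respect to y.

Factor the denominator: (y - 2)*(y - 1)*(y + 4)**2*(y + 5).
Partial-fraction decomposition: 503/(42*(y + 5)) - 5353/(450*(y + 4)) + 127/(15*(y + 4)**2) + 1/(150*(y - 1)) - 11/(126*(y - 2)).
Integrate each term; A/(y−a) gives A·log|y−a|; A/(y−a)² gives −A/(y−a).

-11*log(y - 2)/126 + log(y - 1)/150 - 5353*log(y + 4)/450 + 503*log(y + 5)/42 - 127/(15*y + 60) + C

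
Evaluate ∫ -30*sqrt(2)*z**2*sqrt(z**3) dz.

-20*sqrt(2)*(z**3)**(3/2)/3 + C

Let u = 2*z**3, so du = (6*z**2) dz.
Rewriting, the integral becomes -5·∫ √u du = -5·(2/3)u^(3/2).
Substituting back, u = 2*z**3.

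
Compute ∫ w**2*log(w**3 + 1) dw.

Let u = w**3 + 1, so du = (3*w**2) dw.
The integral becomes (1/3)·∫ log(u) du; integrate by parts with u′=log(u), dv′=du.

w**3*log(w**3 + 1)/3 - w**3/3 + log(w**3 + 1)/3 + C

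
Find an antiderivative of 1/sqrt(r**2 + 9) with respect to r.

Substitute r = 3·tan(θ), so dr = 3·sec(θ)^2 dθ and the radical becomes sqrt(r**2 + 9) = 3·sec(θ) by the Pythagorean identity.
Integrate the resulting trig expression in θ, then back-substitute tan(θ) = r/3, sec(θ) = sqrt(r**2 + 9)/3 (absorbing any constant into C).

log(r + sqrt(r**2 + 9)) + C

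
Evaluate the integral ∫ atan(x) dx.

x*atan(x) - log(x**2 + 1)/2 + C

Use integration by parts with u = arctan(x), dv = dx.
Then du = 1/(x**2 + 1) dx.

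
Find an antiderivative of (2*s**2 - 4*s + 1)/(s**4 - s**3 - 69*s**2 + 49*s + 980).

Factor the denominator: (s - 7)*(s - 5)*(s + 4)*(s + 7).
Partial-fraction decomposition: -127/(504*(s + 7)) + 49/(297*(s + 4)) - 31/(216*(s - 5)) + 71/(308*(s - 7)).
Integrate each term: A/(s−a) contributes A·log|s−a|.

71*log(s - 7)/308 - 31*log(s - 5)/216 + 49*log(s + 4)/297 - 127*log(s + 7)/504 + C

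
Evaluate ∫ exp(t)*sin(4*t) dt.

Let I denote the integral. Integrate by parts with u = sin(4*t), dv = exp(t) dt, so v = exp(t): I = exp(t)*sin(4*t) − 4·∫ exp(t)*cos(4*t) dt.
Apply parts again with u = cos(4*t), dv = exp(t) dt: ∫ exp(t)*cos(4*t) dt = exp(t)*cos(4*t) + 4·I. Substituting back brings back I: I = exp(t)*sin(4*t) - 4*exp(t)*cos(4*t) − 16·I.
Solving for I: (1 + 16)·I equals the remaining terms, so I = (1/17)·(exp(t)*sin(4*t) - 4*exp(t)*cos(4*t)).

exp(t)*sin(4*t)/17 - 4*exp(t)*cos(4*t)/17 + C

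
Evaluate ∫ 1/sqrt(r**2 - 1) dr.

Substitute r = sec(θ), so dr = sec(θ)*tan(θ) dθ and the radical becomes sqrt(r**2 - 1) = tan(θ) by the Pythagorean identity.
Integrate the resulting trig expression in θ, then back-substitute sec(θ) = r, tan(θ) = sqrt(r**2 - 1) (absorbing any constant into C).

log(r + sqrt(r**2 - 1)) + C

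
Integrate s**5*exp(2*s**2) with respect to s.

Let u = s², du = 2s ds; rewrite as (1/2)∫ u^2·exp(2u) du.
Now integrate by parts 2 times.

(2*s**4 - 2*s**2 + 1)*exp(2*s**2)/8 + C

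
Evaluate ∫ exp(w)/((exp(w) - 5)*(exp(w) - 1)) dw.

Let u = e^w, du = e^w dw.
The integral becomes ∫ du/((u-1)(u-5)); decompose into partial fractions.

log(exp(w) - 5)/4 - log(exp(w) - 1)/4 + C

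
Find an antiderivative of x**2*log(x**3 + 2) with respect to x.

x**3*log(x**3 + 2)/3 - x**3/3 + 2*log(x**3 + 2)/3 + C

Let u = x**3 + 2, so du = (3*x**2) dx.
The integral becomes (1/3)·∫ log(u) du; integrate by parts with u′=log(u), dv′=du.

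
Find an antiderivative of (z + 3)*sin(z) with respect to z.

Use integration by parts with u = z + 3, dv = sin(z) dz, so v = -cos(z).
Apply parts 1 times (tabular method): alternate signs, differentiate u down to 0, integrate dv up.

-z*cos(z) + sin(z) - 3*cos(z) + C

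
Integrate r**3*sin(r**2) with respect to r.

Let u = r², du = 2r dr; rewrite as (1/2)∫ u^1·sin(1u) du.
Now integrate by parts 1 time.

-r**2*cos(r**2)/2 + sin(r**2)/2 + C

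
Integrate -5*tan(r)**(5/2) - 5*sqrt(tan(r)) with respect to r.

-10*tan(r)**(3/2)/3 + C

Let u = tan(r), so du = (tan(r)**2 + 1) dr.
Rewriting, the integral becomes -5·∫ √u du = -5·(2/3)u^(3/2).
Substituting back, u = tan(r).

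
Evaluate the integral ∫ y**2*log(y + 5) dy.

y**3*log(y + 5)/3 - y**3/9 + 5*y**2/6 - 25*y/3 + 125*log(y + 5)/3 + C

Use integration by parts with u = log(y + 5), dv = y**2 dy.
Then du = 1/(y + 5) dy and v = y**3/3.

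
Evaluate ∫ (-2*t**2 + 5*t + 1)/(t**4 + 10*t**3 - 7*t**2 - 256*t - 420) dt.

Factor the denominator: (t - 5)*(t + 2)*(t + 6)*(t + 7).
Partial-fraction decomposition: 11/(5*(t + 7)) - 101/(44*(t + 6)) + 17/(140*(t + 2)) - 2/(77*(t - 5)).
Integrate each term: A/(t−a) contributes A·log|t−a|.

-2*log(t - 5)/77 + 17*log(t + 2)/140 - 101*log(t + 6)/44 + 11*log(t + 7)/5 + C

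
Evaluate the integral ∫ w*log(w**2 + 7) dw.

w**2*log(w**2 + 7)/2 - w**2/2 + 7*log(w**2 + 7)/2 + C

Let u = w**2 + 7, so du = (2*w) dw.
The integral becomes (1/2)·∫ log(u) du; integrate by parts with u′=log(u), dv′=du.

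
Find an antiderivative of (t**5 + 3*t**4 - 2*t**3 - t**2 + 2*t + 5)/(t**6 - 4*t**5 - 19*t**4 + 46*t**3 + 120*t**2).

log(t)/1440 + 237*log(t - 5)/70 - 1661*log(t - 4)/672 + 29*log(t + 2)/168 - 11*log(t + 3)/126 - 1/(24*t) + C

Factor the denominator: t**2*(t - 5)*(t - 4)*(t + 2)*(t + 3).
Partial-fraction decomposition: -11/(126*(t + 3)) + 29/(168*(t + 2)) - 1661/(672*(t - 4)) + 237/(70*(t - 5)) + 1/(1440*t) + 1/(24*t**2).
Integrate each term; A/(t−a) gives A·log|t−a|; A/(t−a)² gives −A/(t−a).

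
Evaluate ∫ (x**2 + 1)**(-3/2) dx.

x/sqrt(x**2 + 1) + C

Substitute x = tan(θ), so dx = sec(θ)^2 dθ and the radical becomes sqrt(x**2 + 1) = sec(θ) by the Pythagorean identity.
Integrate the resulting trig expression in θ, then back-substitute tan(θ) = x, sec(θ) = sqrt(x**2 + 1) (absorbing any constant into C).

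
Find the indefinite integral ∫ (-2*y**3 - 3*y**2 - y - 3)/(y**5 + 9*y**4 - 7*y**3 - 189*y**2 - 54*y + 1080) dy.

-6725*log(y - 3)/84672 + 81*log(y + 4)/98 - 177*log(y + 5)/64 + 109*log(y + 6)/54 + 29/(168*y - 504) + C

Factor the denominator: (y - 3)**2*(y + 4)*(y + 5)*(y + 6).
Partial-fraction decomposition: 109/(54*(y + 6)) - 177/(64*(y + 5)) + 81/(98*(y + 4)) - 6725/(84672*(y - 3)) - 29/(168*(y - 3)**2).
Integrate each term; A/(y−a) gives A·log|y−a|; A/(y−a)² gives −A/(y−a).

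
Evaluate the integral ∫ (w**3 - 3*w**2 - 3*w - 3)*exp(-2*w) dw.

(-4*w**3 + 6*w**2 + 18*w + 21)*exp(-2*w)/8 + C

Use integration by parts with u = w**3 - 3*w**2 - 3*w - 3, dv = exp(-2*w) dw, so v = -exp(-2*w)/2.
Apply parts 3 times (tabular method): alternate signs, differentiate u down to 0, integrate dv up.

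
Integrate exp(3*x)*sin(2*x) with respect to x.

3*exp(3*x)*sin(2*x)/13 - 2*exp(3*x)*cos(2*x)/13 + C

Let I denote the integral. Integrate by parts with u = sin(2*x), dv = exp(3*x) dx, so v = exp(3*x)/3: I = exp(3*x)*sin(2*x)/3 − (2/3)·∫ exp(3*x)*cos(2*x) dx.
Apply parts again with u = cos(2*x), dv = exp(3*x) dx: ∫ exp(3*x)*cos(2*x) dx = exp(3*x)*cos(2*x)/3 + (2/3)·I. Substituting back brings back I: I = exp(3*x)*sin(2*x)/3 - 2*exp(3*x)*cos(2*x)/9 − (4/9)·I.
Solving for I: (1 + 4/9)·I equals the remaining terms, so I = (9/13)·(exp(3*x)*sin(2*x)/3 - 2*exp(3*x)*cos(2*x)/9).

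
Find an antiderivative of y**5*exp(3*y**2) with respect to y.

Let u = y², du = 2y dy; rewrite as (1/2)∫ u^2·exp(3u) du.
Now integrate by parts 2 times.

(9*y**4 - 6*y**2 + 2)*exp(3*y**2)/54 + C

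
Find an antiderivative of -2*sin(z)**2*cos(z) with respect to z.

-2*sin(z)**3/3 + C

Let u = sin(z), so du = (cos(z)) dz.
Rewriting, the integral becomes -2·∫ u^2 du = -2·u^3/3.
Substituting back, u = sin(z).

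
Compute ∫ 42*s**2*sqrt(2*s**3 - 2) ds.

Let u = 2*s**3 - 2, so du = (6*s**2) ds.
Rewriting, the integral becomes 7·∫ √u du = 7·(2/3)u^(3/2).
Substituting back, u = 2*s**3 - 2.

14*(2*s**3 - 2)**(3/2)/3 + C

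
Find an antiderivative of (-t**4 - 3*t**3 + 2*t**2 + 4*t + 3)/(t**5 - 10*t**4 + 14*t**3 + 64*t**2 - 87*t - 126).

Factor the denominator: (t - 7)*(t - 3)**2*(t + 1)*(t + 2).
Partial-fraction decomposition: 11/(225*(t + 2)) - 3/(128*(t + 1)) + 46/(25*(t - 3)) + 129/(80*(t - 3)**2) - 3301/(1152*(t - 7)).
Integrate each term; A/(t−a) gives A·log|t−a|; A/(t−a)² gives −A/(t−a).

-3301*log(t - 7)/1152 + 46*log(t - 3)/25 - 3*log(t + 1)/128 + 11*log(t + 2)/225 - 129/(80*t - 240) + C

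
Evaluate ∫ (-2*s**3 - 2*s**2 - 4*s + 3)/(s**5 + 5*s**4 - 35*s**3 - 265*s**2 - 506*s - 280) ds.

-809*log(s - 7)/9504 - 7*log(s + 1)/96 + 19*log(s + 2)/54 - 115*log(s + 4)/66 + 223*log(s + 5)/144 + C

Factor the denominator: (s - 7)*(s + 1)*(s + 2)*(s + 4)*(s + 5).
Partial-fraction decomposition: 223/(144*(s + 5)) - 115/(66*(s + 4)) + 19/(54*(s + 2)) - 7/(96*(s + 1)) - 809/(9504*(s - 7)).
Integrate each term: A/(s−a) contributes A·log|s−a|.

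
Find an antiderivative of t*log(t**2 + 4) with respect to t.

Let u = t**2 + 4, so du = (2*t) dt.
The integral becomes (1/2)·∫ log(u) du; integrate by parts with u′=log(u), dv′=du.

t**2*log(t**2 + 4)/2 - t**2/2 + 2*log(t**2 + 4) + C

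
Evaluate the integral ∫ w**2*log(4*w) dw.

w**3*(log(w) + 2*log(2))/3 - w**3/9 + C

Use integration by parts with u = log(4*w), dv = w**2 dw.
Then du = 1/w dw and v = w**3/3.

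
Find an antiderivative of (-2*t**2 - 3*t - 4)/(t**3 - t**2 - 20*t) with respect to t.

log(t)/5 - 23*log(t - 5)/15 - 2*log(t + 4)/3 + C

Factor the denominator: t*(t - 5)*(t + 4).
Partial-fraction decomposition: -2/(3*(t + 4)) - 23/(15*(t - 5)) + 1/(5*t).
Integrate each term: A/(t−a) contributes A·log|t−a|.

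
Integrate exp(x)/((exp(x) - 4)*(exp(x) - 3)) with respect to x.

Let u = e^x, du = e^x dx.
The integral becomes ∫ du/((u-4)(u-3)); decompose into partial fractions.

log(exp(x) - 4) - log(exp(x) - 3) + C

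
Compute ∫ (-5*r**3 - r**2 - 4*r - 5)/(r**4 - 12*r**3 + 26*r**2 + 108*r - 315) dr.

Factor the denominator: (r - 7)*(r - 5)*(r - 3)*(r + 3).
Partial-fraction decomposition: -133/(480*(r + 3)) - 161/(48*(r - 3)) + 675/(32*(r - 5)) - 1797/(80*(r - 7)).
Integrate each term: A/(r−a) contributes A·log|r−a|.

-1797*log(r - 7)/80 + 675*log(r - 5)/32 - 161*log(r - 3)/48 - 133*log(r + 3)/480 + C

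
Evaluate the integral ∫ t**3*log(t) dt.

Use integration by parts with u = log(t), dv = t**3 dt.
Then du = 1/t dt and v = t**4/4.

t**4*log(t)/4 - t**4/16 + C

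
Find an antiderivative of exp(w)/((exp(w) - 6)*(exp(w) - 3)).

Let u = e^w, du = e^w dw.
The integral becomes ∫ du/((u-3)(u-6)); decompose into partial fractions.

log(exp(w) - 6)/3 - log(exp(w) - 3)/3 + C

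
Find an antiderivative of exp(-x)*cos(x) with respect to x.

exp(-x)*sin(x)/2 - exp(-x)*cos(x)/2 + C

Let I denote the integral. Integrate by parts with u = cos(x), dv = exp(-x) dx, so v = -exp(-x): I = -exp(-x)*cos(x) − ∫ exp(-x)*sin(x) dx.
Apply parts again with u = sin(x), dv = exp(-x) dx: ∫ exp(-x)*sin(x) dx = -exp(-x)*sin(x) + I. Substituting back brings back I: I = exp(-x)*sin(x) - exp(-x)*cos(x) − I.
Solving for I: (1 + 1)·I equals the remaining terms, so I = (1/2)·(exp(-x)*sin(x) - exp(-x)*cos(x)).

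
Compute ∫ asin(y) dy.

y*asin(y) + sqrt(-y**2 + 1) + C

Use integration by parts with u = arcsin(y), dv = dy.
Then du = 1/sqrt(-y**2 + 1) dy.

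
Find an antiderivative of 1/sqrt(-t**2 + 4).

asin(t/2) + C

Substitute t = 2·sin(θ), so dt = 2·cos(θ) dθ and the radical becomes sqrt(-t**2 + 4) = 2·cos(θ) by the Pythagorean identity.
Integrate the resulting trig expression in θ, then back-substitute θ = asin(t/2), sin(θ) = t/2, cos(θ) = sqrt(-t**2 + 4)/2 (absorbing any constant into C).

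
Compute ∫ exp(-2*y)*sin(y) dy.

Let I denote the integral. Integrate by parts with u = sin(y), dv = exp(-2*y) dy, so v = -exp(-2*y)/2: I = -exp(-2*y)*sin(y)/2 + (1/2)·∫ exp(-2*y)*cos(y) dy.
Apply parts again with u = cos(y), dv = exp(-2*y) dy: ∫ exp(-2*y)*cos(y) dy = -exp(-2*y)*cos(y)/2 − (1/2)·I. Substituting back brings back I: I = -exp(-2*y)*sin(y)/2 - exp(-2*y)*cos(y)/4 − (1/4)·I.
Solving for I: (1 + 1/4)·I equals the remaining terms, so I = (4/5)·(-exp(-2*y)*sin(y)/2 - exp(-2*y)*cos(y)/4).

-2*exp(-2*y)*sin(y)/5 - exp(-2*y)*cos(y)/5 + C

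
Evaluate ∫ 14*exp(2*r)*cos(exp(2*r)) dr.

7*sin(exp(2*r)) + C

Let u = exp(2*r), so du = (2*exp(2*r)) dr.
Rewriting, the integral becomes 7·∫ cos(u) du = 7·sin(u).
Substituting back, u = exp(2*r).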